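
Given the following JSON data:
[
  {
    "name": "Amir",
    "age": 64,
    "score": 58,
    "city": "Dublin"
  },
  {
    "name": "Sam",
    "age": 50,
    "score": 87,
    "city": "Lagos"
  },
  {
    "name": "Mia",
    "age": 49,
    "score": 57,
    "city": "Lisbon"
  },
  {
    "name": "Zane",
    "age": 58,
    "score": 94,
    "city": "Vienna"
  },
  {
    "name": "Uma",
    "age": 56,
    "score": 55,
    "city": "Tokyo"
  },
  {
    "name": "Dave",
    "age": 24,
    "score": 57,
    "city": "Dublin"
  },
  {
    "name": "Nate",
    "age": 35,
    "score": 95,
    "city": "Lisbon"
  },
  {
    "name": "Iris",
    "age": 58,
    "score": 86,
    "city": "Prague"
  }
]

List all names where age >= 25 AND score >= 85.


Checking both conditions:
  Amir (age=64, score=58) -> no
  Sam (age=50, score=87) -> YES
  Mia (age=49, score=57) -> no
  Zane (age=58, score=94) -> YES
  Uma (age=56, score=55) -> no
  Dave (age=24, score=57) -> no
  Nate (age=35, score=95) -> YES
  Iris (age=58, score=86) -> YES


ANSWER: Sam, Zane, Nate, Iris


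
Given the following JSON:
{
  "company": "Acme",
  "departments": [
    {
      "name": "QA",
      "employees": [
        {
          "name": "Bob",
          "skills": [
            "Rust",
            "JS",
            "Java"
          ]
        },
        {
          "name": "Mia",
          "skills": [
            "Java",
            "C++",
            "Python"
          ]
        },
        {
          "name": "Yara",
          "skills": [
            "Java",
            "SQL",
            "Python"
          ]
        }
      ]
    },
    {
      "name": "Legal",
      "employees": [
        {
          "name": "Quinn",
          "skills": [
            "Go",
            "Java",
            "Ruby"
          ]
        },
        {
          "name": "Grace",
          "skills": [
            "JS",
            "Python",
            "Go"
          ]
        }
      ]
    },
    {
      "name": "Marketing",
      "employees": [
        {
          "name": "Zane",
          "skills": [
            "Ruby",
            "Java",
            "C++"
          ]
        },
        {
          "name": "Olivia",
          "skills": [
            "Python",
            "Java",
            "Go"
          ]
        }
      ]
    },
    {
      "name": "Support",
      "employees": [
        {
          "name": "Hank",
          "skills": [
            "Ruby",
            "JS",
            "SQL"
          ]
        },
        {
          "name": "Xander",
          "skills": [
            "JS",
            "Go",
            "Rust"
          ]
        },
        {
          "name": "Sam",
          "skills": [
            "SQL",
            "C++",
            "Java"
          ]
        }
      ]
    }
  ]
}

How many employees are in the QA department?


Path: departments[0].employees
Count: 3

ANSWER: 3


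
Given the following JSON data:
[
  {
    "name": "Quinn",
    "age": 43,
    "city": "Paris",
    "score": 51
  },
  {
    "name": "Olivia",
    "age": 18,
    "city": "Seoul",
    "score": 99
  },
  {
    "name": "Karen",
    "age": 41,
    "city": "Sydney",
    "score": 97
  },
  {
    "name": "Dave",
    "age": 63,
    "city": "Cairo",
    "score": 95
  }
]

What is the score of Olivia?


Looking up record where name = Olivia
Record index: 1
Field 'score' = 99

ANSWER: 99


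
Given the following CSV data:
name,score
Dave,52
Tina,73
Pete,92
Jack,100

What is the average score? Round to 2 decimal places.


Scores: 52, 73, 92, 100
Sum = 317
Count = 4
Average = 317 / 4 = 79.25

ANSWER: 79.25


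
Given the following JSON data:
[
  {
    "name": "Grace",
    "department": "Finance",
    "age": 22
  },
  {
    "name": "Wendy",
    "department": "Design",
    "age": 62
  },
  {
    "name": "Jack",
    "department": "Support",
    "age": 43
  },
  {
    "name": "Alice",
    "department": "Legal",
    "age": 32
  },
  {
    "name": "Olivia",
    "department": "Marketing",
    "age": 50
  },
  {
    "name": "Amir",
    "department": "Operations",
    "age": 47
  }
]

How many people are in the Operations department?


Scanning records for department = Operations
  Record 5: Amir
Count: 1

ANSWER: 1


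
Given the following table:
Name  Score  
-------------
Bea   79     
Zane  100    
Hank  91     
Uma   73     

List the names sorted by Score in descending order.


Sorting by Score (descending):
  Zane: 100
  Hank: 91
  Bea: 79
  Uma: 73


ANSWER: Zane, Hank, Bea, Uma


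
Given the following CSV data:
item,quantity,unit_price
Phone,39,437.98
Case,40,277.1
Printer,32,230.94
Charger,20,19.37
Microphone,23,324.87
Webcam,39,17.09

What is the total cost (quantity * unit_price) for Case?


Row: Case
quantity = 40
unit_price = 277.1
total = 40 * 277.1 = 11084.0

ANSWER: 11084.0


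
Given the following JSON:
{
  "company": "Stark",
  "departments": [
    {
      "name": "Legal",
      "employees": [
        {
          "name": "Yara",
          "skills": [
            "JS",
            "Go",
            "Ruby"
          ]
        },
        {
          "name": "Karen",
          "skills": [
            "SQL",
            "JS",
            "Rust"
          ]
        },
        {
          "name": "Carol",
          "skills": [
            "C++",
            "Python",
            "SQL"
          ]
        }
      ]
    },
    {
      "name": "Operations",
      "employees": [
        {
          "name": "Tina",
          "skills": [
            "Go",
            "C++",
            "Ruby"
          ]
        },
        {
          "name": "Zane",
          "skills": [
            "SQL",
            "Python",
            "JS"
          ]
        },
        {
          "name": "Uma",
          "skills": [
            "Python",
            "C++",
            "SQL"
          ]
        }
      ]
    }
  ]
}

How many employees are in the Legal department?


Path: departments[0].employees
Count: 3

ANSWER: 3


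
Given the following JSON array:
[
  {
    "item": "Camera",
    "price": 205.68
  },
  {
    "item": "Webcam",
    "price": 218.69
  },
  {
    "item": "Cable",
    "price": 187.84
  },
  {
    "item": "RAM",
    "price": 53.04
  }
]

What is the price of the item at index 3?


Array index 3 -> RAM
price = 53.04

ANSWER: 53.04


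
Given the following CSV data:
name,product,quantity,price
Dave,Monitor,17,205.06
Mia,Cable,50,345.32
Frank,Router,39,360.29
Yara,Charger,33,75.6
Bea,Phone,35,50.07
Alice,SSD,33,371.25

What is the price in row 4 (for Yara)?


Row 4: Yara
Column 'price' = 75.6

ANSWER: 75.6


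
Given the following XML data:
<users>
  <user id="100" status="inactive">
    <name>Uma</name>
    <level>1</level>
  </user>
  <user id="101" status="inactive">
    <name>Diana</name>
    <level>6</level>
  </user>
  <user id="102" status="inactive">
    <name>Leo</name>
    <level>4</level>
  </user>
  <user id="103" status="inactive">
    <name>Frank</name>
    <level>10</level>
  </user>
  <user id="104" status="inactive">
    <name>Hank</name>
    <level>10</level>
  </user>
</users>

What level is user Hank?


Finding user: Hank
<level>10</level>

ANSWER: 10


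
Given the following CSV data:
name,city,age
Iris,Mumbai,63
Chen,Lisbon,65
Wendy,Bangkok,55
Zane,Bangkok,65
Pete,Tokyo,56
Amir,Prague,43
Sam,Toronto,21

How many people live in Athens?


Scanning city column for 'Athens':
Total matches: 0

ANSWER: 0


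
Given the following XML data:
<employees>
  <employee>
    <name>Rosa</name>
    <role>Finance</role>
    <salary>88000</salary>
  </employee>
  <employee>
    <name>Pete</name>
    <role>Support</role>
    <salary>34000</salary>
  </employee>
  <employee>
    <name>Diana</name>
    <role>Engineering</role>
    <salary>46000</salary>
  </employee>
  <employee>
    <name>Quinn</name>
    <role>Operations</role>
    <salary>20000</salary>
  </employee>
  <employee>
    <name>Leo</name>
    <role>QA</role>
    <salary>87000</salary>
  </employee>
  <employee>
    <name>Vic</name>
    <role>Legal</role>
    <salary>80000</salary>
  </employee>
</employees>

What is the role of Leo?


Searching for <employee> with <name>Leo</name>
Found at position 5
<role>QA</role>

ANSWER: QA


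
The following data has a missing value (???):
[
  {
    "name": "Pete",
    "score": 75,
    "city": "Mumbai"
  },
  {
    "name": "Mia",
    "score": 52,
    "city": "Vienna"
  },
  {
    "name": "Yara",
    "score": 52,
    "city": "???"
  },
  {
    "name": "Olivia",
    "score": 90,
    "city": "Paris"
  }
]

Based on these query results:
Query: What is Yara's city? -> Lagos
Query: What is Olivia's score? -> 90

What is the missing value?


The missing value is Yara's city
From query: Yara's city = Lagos

ANSWER: Lagos


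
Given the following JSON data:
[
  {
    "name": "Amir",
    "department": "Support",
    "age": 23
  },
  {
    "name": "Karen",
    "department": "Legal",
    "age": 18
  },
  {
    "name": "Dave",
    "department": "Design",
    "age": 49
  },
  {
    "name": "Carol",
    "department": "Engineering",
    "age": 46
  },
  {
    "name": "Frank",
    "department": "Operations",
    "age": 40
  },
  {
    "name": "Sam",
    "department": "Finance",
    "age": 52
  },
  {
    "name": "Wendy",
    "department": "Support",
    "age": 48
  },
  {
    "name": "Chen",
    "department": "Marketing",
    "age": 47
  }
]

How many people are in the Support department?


Scanning records for department = Support
  Record 0: Amir
  Record 6: Wendy
Count: 2

ANSWER: 2


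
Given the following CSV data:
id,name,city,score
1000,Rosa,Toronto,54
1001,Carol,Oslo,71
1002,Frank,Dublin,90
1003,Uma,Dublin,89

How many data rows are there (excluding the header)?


Counting rows (excluding header):
Header: id,name,city,score
Data rows: 4

ANSWER: 4


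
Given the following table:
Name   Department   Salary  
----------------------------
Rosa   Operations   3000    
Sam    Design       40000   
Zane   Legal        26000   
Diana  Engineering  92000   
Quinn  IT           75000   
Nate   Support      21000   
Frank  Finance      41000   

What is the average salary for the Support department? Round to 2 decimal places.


Support department members:
  Nate: 21000
Sum = 21000
Count = 1
Average = 21000 / 1 = 21000.00

ANSWER: 21000.00


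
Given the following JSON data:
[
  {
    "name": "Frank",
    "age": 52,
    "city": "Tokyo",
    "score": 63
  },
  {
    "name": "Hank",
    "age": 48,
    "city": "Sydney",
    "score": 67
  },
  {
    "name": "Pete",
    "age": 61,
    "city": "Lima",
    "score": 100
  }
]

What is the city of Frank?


Looking up record where name = Frank
Record index: 0
Field 'city' = Tokyo

ANSWER: Tokyo


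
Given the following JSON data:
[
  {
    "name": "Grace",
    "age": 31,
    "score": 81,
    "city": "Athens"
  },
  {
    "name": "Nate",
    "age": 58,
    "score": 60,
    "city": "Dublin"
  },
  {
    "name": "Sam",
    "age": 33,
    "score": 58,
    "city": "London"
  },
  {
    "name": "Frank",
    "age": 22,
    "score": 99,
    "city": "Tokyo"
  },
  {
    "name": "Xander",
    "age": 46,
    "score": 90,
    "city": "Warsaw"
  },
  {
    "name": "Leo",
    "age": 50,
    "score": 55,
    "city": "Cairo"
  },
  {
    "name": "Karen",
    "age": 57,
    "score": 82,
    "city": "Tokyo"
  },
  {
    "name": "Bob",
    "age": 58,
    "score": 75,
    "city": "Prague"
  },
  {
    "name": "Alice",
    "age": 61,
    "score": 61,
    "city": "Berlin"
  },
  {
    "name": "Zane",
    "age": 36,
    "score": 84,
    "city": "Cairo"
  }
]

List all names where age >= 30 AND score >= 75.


Checking both conditions:
  Grace (age=31, score=81) -> YES
  Nate (age=58, score=60) -> no
  Sam (age=33, score=58) -> no
  Frank (age=22, score=99) -> no
  Xander (age=46, score=90) -> YES
  Leo (age=50, score=55) -> no
  Karen (age=57, score=82) -> YES
  Bob (age=58, score=75) -> YES
  Alice (age=61, score=61) -> no
  Zane (age=36, score=84) -> YES


ANSWER: Grace, Xander, Karen, Bob, Zane


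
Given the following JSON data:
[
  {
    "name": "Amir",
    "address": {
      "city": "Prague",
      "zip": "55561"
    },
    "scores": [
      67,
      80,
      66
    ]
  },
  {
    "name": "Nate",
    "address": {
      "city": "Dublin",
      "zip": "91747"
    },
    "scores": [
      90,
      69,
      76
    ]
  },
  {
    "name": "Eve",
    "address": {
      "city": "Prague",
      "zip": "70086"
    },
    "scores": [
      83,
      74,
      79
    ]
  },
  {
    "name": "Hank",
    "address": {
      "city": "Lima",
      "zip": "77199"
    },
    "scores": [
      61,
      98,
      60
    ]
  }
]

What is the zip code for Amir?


Path: records[0].address.zip
Value: 55561

ANSWER: 55561


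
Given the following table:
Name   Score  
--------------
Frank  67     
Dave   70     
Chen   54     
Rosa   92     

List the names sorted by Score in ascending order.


Sorting by Score (ascending):
  Chen: 54
  Frank: 67
  Dave: 70
  Rosa: 92


ANSWER: Chen, Frank, Dave, Rosa


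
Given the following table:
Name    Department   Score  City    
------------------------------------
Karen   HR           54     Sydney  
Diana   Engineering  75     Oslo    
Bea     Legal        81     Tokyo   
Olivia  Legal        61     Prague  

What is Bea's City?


Row 3: Bea
City = Tokyo

ANSWER: Tokyo


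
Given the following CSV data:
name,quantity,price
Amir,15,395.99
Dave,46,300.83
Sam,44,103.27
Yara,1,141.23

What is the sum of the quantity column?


Values in 'quantity' column:
  Row 1: 15
  Row 2: 46
  Row 3: 44
  Row 4: 1
Sum = 15 + 46 + 44 + 1 = 106

ANSWER: 106


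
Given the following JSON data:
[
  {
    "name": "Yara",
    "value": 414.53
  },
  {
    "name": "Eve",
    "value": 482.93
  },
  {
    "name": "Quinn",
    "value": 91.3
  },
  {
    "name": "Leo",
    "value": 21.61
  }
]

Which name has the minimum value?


Comparing values:
  Yara: 414.53
  Eve: 482.93
  Quinn: 91.3
  Leo: 21.61
Minimum: Leo (21.61)

ANSWER: Leo


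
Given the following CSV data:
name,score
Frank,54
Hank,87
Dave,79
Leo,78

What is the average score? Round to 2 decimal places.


Scores: 54, 87, 79, 78
Sum = 298
Count = 4
Average = 298 / 4 = 74.50

ANSWER: 74.50


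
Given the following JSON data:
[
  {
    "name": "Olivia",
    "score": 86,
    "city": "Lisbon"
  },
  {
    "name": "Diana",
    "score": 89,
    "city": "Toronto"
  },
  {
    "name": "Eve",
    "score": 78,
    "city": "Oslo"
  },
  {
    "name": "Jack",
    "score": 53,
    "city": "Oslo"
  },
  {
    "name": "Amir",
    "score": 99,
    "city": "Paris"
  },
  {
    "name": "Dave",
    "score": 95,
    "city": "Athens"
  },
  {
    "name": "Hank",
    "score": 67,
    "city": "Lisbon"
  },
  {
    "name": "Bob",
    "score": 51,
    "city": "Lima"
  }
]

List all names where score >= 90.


Filtering records where score >= 90:
  Olivia (score=86) -> no
  Diana (score=89) -> no
  Eve (score=78) -> no
  Jack (score=53) -> no
  Amir (score=99) -> YES
  Dave (score=95) -> YES
  Hank (score=67) -> no
  Bob (score=51) -> no


ANSWER: Amir, Dave


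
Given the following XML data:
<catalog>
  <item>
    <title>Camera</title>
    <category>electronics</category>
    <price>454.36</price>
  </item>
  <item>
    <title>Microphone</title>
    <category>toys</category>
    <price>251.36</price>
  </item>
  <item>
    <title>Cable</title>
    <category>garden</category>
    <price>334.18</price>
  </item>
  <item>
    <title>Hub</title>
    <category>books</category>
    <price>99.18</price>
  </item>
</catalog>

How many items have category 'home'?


Scanning <item> elements for <category>home</category>:
Count: 0

ANSWER: 0


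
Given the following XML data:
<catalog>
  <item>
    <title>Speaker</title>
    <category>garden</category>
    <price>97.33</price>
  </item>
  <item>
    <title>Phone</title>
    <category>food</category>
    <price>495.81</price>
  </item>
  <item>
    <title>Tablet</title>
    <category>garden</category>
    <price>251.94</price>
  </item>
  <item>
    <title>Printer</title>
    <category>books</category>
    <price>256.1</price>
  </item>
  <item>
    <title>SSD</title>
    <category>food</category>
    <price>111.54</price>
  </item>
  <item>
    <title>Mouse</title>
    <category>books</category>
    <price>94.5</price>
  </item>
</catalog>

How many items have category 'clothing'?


Scanning <item> elements for <category>clothing</category>:
Count: 0

ANSWER: 0


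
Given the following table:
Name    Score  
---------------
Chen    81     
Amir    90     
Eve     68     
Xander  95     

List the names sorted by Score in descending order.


Sorting by Score (descending):
  Xander: 95
  Amir: 90
  Chen: 81
  Eve: 68


ANSWER: Xander, Amir, Chen, Eve


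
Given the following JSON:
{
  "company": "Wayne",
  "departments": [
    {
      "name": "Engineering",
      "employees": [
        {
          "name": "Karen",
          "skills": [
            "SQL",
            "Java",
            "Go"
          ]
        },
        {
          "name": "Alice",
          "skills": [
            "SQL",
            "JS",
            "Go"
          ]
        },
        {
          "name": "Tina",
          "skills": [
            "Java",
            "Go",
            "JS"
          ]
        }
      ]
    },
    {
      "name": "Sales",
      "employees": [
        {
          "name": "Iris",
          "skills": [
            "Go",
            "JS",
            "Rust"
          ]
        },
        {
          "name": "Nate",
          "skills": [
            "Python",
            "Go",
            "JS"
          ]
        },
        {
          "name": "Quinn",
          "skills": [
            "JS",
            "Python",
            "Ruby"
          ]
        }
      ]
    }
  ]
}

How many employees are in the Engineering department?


Path: departments[0].employees
Count: 3

ANSWER: 3


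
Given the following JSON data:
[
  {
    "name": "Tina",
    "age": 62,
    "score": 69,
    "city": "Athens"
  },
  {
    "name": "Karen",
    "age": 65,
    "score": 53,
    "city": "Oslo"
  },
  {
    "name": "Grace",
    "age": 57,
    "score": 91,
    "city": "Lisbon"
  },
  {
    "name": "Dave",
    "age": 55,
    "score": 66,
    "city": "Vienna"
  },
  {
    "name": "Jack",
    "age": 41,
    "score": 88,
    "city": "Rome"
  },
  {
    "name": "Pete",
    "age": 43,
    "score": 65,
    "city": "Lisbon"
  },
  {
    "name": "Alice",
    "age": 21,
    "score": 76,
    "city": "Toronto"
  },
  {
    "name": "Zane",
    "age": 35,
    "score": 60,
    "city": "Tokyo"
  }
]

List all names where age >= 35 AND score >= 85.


Checking both conditions:
  Tina (age=62, score=69) -> no
  Karen (age=65, score=53) -> no
  Grace (age=57, score=91) -> YES
  Dave (age=55, score=66) -> no
  Jack (age=41, score=88) -> YES
  Pete (age=43, score=65) -> no
  Alice (age=21, score=76) -> no
  Zane (age=35, score=60) -> no


ANSWER: Grace, Jack


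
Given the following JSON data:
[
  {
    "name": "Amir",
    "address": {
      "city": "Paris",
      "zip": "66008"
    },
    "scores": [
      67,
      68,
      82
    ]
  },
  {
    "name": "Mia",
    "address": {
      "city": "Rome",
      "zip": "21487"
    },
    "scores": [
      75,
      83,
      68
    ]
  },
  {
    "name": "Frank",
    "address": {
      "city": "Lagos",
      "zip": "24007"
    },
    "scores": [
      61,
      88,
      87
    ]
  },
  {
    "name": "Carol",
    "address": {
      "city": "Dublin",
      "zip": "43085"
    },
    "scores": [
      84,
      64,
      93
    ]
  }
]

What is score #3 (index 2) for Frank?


Path: records[2].scores[2]
Value: 87

ANSWER: 87


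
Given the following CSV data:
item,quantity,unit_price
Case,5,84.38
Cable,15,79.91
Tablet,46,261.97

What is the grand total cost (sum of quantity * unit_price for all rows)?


Computing row totals:
  Case: 5 * 84.38 = 421.9
  Cable: 15 * 79.91 = 1198.65
  Tablet: 46 * 261.97 = 12050.62
Grand total = 421.9 + 1198.65 + 12050.62 = 13671.17

ANSWER: 13671.17


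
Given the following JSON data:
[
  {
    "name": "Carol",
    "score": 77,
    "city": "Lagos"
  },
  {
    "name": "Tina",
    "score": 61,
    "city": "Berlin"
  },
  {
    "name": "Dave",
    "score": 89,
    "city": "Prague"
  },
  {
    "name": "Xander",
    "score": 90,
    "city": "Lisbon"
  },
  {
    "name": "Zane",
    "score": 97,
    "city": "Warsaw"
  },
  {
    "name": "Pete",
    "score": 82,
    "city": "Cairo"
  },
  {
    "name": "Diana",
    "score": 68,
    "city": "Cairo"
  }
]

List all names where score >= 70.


Filtering records where score >= 70:
  Carol (score=77) -> YES
  Tina (score=61) -> no
  Dave (score=89) -> YES
  Xander (score=90) -> YES
  Zane (score=97) -> YES
  Pete (score=82) -> YES
  Diana (score=68) -> no


ANSWER: Carol, Dave, Xander, Zane, Pete


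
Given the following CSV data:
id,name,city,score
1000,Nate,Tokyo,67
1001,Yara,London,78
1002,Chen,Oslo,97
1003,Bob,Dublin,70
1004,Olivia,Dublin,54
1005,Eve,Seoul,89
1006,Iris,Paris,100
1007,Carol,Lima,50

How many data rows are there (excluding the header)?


Counting rows (excluding header):
Header: id,name,city,score
Data rows: 8

ANSWER: 8


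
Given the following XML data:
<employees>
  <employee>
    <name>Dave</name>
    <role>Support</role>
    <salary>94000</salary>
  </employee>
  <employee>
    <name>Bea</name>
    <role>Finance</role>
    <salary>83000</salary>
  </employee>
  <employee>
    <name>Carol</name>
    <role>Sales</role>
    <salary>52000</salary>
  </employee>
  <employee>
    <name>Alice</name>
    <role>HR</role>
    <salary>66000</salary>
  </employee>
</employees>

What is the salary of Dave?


Searching for <employee> with <name>Dave</name>
Found at position 1
<salary>94000</salary>

ANSWER: 94000


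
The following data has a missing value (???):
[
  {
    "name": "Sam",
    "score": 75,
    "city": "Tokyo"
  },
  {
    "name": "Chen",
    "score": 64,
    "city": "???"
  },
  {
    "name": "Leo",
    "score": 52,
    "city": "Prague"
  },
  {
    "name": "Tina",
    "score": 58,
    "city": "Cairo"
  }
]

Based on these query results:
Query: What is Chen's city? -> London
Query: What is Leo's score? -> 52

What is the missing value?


The missing value is Chen's city
From query: Chen's city = London

ANSWER: London


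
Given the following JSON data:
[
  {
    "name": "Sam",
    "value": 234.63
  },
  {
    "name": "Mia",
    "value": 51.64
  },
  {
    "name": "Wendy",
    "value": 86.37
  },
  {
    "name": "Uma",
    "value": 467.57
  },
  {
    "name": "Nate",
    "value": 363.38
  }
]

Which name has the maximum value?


Comparing values:
  Sam: 234.63
  Mia: 51.64
  Wendy: 86.37
  Uma: 467.57
  Nate: 363.38
Maximum: Uma (467.57)

ANSWER: Uma


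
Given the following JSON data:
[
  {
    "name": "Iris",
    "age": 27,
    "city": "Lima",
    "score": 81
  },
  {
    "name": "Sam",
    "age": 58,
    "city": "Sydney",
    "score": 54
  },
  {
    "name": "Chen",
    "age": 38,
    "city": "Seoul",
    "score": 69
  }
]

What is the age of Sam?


Looking up record where name = Sam
Record index: 1
Field 'age' = 58

ANSWER: 58


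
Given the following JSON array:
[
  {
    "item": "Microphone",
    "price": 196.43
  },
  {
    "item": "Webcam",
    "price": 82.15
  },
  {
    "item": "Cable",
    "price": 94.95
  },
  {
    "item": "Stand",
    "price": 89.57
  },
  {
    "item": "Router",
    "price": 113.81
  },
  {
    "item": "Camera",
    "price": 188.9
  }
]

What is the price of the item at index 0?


Array index 0 -> Microphone
price = 196.43

ANSWER: 196.43


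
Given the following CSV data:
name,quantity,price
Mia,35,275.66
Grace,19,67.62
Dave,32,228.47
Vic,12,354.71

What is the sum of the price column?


Values in 'price' column:
  Row 1: 275.66
  Row 2: 67.62
  Row 3: 228.47
  Row 4: 354.71
Sum = 275.66 + 67.62 + 228.47 + 354.71 = 926.46

ANSWER: 926.46


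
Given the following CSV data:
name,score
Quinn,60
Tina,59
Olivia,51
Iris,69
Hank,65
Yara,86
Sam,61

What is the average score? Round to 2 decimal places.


Scores: 60, 59, 51, 69, 65, 86, 61
Sum = 451
Count = 7
Average = 451 / 7 = 64.43

ANSWER: 64.43


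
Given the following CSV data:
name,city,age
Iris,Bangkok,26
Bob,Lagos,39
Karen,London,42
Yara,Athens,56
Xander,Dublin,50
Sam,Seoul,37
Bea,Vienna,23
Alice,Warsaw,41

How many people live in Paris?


Scanning city column for 'Paris':
Total matches: 0

ANSWER: 0


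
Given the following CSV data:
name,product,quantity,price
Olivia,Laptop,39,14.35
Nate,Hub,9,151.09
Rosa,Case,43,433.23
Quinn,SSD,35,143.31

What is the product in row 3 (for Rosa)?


Row 3: Rosa
Column 'product' = Case

ANSWER: Case


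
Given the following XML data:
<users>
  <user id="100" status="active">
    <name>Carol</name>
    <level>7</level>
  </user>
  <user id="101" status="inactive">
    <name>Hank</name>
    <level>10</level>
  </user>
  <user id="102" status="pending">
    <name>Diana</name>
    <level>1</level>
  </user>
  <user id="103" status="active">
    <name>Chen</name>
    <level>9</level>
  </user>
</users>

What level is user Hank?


Finding user: Hank
<level>10</level>

ANSWER: 10


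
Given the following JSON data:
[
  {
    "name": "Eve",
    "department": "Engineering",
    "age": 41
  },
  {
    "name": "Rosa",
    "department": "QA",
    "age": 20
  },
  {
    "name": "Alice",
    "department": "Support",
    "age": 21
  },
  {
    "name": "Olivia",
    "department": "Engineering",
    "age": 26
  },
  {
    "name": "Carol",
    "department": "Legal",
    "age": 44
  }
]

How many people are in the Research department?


Scanning records for department = Research
  No matches found
Count: 0

ANSWER: 0


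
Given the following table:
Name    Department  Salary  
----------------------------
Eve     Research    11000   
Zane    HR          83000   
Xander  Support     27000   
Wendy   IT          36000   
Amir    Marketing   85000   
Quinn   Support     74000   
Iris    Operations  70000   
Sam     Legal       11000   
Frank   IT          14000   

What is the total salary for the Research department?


Research department members:
  Eve: 11000
Total = 11000 = 11000

ANSWER: 11000


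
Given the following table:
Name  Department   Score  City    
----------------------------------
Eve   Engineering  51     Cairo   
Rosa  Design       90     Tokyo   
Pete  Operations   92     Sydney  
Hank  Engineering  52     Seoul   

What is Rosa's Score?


Row 2: Rosa
Score = 90

ANSWER: 90


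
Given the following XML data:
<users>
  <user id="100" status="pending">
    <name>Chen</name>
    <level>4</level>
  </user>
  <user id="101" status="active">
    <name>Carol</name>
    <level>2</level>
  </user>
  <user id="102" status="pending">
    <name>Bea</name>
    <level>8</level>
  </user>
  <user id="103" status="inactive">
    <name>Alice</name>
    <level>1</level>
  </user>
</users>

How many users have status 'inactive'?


Counting users with status='inactive':
  Alice (id=103) -> MATCH
Count: 1

ANSWER: 1


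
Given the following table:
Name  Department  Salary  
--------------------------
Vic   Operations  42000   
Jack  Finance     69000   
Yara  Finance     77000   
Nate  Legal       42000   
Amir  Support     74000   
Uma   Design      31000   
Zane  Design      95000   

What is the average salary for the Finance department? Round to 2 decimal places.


Finance department members:
  Jack: 69000
  Yara: 77000
Sum = 146000
Count = 2
Average = 146000 / 2 = 73000.00

ANSWER: 73000.00


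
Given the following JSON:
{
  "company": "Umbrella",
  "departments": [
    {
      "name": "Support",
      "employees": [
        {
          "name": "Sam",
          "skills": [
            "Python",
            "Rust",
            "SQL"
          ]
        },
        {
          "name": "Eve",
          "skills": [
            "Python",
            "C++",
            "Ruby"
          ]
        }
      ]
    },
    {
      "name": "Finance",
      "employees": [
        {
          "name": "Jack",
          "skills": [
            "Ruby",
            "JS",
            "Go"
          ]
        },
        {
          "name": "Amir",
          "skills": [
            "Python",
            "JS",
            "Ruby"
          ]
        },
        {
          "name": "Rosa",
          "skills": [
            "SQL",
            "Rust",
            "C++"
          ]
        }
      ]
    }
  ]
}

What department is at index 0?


Path: departments[0].name
Value: Support

ANSWER: Support


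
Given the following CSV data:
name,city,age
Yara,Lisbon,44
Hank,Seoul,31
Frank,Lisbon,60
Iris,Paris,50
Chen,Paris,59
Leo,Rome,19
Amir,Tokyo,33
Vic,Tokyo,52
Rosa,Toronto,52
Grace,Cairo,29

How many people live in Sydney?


Scanning city column for 'Sydney':
Total matches: 0

ANSWER: 0


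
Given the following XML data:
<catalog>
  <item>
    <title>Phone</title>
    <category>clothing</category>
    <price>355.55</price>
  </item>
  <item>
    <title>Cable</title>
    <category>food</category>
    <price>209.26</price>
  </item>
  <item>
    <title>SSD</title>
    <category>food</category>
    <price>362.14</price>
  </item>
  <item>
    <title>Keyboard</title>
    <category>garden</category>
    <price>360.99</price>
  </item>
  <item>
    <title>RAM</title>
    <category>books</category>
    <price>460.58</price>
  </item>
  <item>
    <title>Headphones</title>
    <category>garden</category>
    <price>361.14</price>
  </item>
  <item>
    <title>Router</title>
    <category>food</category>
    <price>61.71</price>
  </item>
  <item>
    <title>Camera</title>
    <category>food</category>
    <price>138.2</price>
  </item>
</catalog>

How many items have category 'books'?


Scanning <item> elements for <category>books</category>:
  Item 5: RAM -> MATCH
Count: 1

ANSWER: 1


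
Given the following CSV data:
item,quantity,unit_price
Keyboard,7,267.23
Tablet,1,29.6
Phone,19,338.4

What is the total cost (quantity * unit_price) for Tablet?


Row: Tablet
quantity = 1
unit_price = 29.6
total = 1 * 29.6 = 29.6

ANSWER: 29.6


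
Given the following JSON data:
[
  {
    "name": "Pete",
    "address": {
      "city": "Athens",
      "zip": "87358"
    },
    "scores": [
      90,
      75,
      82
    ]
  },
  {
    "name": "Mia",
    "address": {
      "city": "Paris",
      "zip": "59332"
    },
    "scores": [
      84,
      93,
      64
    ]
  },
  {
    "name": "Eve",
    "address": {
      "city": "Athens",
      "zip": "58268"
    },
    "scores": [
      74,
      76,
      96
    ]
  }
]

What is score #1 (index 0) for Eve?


Path: records[2].scores[0]
Value: 74

ANSWER: 74


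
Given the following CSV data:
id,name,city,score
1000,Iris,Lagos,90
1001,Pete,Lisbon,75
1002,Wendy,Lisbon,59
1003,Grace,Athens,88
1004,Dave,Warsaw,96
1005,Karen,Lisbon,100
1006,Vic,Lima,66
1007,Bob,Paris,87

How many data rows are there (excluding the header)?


Counting rows (excluding header):
Header: id,name,city,score
Data rows: 8

ANSWER: 8


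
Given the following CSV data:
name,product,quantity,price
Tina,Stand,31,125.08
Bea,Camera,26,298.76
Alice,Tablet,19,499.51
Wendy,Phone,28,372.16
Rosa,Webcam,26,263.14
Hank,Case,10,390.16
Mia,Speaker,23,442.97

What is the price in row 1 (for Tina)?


Row 1: Tina
Column 'price' = 125.08

ANSWER: 125.08


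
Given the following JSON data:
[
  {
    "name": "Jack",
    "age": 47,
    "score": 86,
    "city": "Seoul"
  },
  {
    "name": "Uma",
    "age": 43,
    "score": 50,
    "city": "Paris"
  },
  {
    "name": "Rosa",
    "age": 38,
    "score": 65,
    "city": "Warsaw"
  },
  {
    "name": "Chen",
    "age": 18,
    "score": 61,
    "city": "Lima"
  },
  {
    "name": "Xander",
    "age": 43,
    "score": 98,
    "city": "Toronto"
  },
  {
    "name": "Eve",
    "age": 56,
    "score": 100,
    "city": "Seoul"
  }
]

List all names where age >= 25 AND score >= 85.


Checking both conditions:
  Jack (age=47, score=86) -> YES
  Uma (age=43, score=50) -> no
  Rosa (age=38, score=65) -> no
  Chen (age=18, score=61) -> no
  Xander (age=43, score=98) -> YES
  Eve (age=56, score=100) -> YES


ANSWER: Jack, Xander, Eve


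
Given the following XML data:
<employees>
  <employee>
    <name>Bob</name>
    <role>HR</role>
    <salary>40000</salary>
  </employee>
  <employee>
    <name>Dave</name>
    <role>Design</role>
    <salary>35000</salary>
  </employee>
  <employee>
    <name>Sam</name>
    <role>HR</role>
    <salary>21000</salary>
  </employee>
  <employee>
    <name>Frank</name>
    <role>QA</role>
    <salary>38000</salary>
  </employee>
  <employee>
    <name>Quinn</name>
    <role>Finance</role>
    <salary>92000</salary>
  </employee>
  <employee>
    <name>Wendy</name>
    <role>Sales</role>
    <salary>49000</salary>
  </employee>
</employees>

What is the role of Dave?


Searching for <employee> with <name>Dave</name>
Found at position 2
<role>Design</role>

ANSWER: Design


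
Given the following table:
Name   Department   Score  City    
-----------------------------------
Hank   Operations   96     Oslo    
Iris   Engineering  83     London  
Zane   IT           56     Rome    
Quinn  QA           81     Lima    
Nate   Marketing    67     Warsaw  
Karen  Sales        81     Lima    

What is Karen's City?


Row 6: Karen
City = Lima

ANSWER: Lima


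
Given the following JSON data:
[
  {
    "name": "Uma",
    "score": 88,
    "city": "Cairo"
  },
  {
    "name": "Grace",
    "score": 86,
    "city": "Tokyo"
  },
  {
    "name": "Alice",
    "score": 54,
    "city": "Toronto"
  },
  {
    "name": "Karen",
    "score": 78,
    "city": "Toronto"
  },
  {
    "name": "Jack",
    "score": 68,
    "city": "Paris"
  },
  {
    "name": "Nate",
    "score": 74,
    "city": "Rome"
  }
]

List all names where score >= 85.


Filtering records where score >= 85:
  Uma (score=88) -> YES
  Grace (score=86) -> YES
  Alice (score=54) -> no
  Karen (score=78) -> no
  Jack (score=68) -> no
  Nate (score=74) -> no


ANSWER: Uma, Grace


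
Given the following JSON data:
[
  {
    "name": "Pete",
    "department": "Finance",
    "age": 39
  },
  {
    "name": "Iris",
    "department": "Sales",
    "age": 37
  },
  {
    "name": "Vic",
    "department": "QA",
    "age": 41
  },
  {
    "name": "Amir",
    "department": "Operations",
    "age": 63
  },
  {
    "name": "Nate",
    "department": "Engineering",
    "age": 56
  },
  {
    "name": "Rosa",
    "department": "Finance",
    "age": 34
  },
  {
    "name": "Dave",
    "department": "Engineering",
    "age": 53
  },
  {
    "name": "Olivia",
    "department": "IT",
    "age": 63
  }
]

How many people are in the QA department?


Scanning records for department = QA
  Record 2: Vic
Count: 1

ANSWER: 1


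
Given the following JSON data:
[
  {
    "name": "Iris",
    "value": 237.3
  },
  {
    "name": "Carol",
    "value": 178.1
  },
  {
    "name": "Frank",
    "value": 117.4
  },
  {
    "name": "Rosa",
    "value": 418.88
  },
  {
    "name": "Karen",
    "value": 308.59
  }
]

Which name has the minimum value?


Comparing values:
  Iris: 237.3
  Carol: 178.1
  Frank: 117.4
  Rosa: 418.88
  Karen: 308.59
Minimum: Frank (117.4)

ANSWER: Frank


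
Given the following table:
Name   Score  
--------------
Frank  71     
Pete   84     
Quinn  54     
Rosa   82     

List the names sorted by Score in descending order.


Sorting by Score (descending):
  Pete: 84
  Rosa: 82
  Frank: 71
  Quinn: 54


ANSWER: Pete, Rosa, Frank, Quinn


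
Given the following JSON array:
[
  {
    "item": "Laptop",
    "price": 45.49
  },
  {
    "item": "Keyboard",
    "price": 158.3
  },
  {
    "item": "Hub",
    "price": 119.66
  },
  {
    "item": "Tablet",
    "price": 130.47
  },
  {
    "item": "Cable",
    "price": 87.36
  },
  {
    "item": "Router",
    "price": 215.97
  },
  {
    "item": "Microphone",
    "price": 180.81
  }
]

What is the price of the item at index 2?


Array index 2 -> Hub
price = 119.66

ANSWER: 119.66


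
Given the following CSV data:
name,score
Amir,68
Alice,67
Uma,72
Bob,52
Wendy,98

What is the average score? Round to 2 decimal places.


Scores: 68, 67, 72, 52, 98
Sum = 357
Count = 5
Average = 357 / 5 = 71.40

ANSWER: 71.40


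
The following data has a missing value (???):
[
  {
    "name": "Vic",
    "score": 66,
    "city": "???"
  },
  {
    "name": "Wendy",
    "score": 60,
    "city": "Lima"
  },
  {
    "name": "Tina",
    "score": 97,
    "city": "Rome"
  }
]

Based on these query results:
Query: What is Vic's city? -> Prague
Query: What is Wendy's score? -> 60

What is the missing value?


The missing value is Vic's city
From query: Vic's city = Prague

ANSWER: Prague


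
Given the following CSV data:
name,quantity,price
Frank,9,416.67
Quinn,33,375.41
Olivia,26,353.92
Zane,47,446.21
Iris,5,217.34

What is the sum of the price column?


Values in 'price' column:
  Row 1: 416.67
  Row 2: 375.41
  Row 3: 353.92
  Row 4: 446.21
  Row 5: 217.34
Sum = 416.67 + 375.41 + 353.92 + 446.21 + 217.34 = 1809.55

ANSWER: 1809.55


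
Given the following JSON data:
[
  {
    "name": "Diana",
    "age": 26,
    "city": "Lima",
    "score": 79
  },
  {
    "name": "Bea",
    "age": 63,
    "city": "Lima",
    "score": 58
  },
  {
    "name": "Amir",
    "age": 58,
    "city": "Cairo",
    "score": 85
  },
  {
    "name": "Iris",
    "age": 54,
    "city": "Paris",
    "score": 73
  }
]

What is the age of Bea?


Looking up record where name = Bea
Record index: 1
Field 'age' = 63

ANSWER: 63


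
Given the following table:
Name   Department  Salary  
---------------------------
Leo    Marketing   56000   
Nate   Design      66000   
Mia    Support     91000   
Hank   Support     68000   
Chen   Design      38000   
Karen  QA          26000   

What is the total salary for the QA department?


QA department members:
  Karen: 26000
Total = 26000 = 26000

ANSWER: 26000


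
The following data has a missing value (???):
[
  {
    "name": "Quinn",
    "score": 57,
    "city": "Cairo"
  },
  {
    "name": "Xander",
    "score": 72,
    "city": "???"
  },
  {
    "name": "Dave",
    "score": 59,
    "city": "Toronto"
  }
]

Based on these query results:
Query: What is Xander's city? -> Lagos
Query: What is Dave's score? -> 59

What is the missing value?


The missing value is Xander's city
From query: Xander's city = Lagos

ANSWER: Lagos


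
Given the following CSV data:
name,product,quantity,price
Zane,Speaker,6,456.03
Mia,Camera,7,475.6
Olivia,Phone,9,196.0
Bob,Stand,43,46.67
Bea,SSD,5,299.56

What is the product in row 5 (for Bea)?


Row 5: Bea
Column 'product' = SSD

ANSWER: SSD


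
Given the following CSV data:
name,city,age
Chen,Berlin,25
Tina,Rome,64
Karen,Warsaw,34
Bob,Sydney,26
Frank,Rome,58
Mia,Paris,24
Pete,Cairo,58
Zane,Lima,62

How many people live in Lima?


Scanning city column for 'Lima':
  Row 8: Zane -> MATCH
Total matches: 1

ANSWER: 1


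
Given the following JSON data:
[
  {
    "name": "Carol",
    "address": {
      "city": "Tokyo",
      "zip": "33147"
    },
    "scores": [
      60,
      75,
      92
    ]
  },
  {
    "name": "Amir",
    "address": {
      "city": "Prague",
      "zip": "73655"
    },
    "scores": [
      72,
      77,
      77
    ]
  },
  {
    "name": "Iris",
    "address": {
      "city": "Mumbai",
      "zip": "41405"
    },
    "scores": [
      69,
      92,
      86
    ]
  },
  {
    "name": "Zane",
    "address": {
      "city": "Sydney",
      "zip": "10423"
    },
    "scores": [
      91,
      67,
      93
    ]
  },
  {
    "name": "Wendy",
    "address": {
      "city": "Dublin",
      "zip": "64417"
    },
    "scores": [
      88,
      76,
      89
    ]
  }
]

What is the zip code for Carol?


Path: records[0].address.zip
Value: 33147

ANSWER: 33147


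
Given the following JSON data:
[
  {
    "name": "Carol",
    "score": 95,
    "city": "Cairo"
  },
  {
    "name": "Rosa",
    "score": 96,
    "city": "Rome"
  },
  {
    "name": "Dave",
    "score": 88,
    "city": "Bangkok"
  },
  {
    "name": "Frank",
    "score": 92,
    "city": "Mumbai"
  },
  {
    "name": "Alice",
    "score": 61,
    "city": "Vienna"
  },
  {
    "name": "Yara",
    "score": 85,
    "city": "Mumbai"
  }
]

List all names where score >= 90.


Filtering records where score >= 90:
  Carol (score=95) -> YES
  Rosa (score=96) -> YES
  Dave (score=88) -> no
  Frank (score=92) -> YES
  Alice (score=61) -> no
  Yara (score=85) -> no


ANSWER: Carol, Rosa, Frank
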